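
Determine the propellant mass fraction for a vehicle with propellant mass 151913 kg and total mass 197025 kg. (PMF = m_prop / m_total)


PMF = 151913 / 197025 = 0.771

0.771


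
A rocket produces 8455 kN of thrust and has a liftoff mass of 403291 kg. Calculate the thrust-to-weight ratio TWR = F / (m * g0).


TWR = 8455000 / (403291 * 9.81) = 2.14

2.14


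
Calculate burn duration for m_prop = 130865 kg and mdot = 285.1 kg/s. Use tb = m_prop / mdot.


tb = 130865 / 285.1 = 459.0 s

459.0 s


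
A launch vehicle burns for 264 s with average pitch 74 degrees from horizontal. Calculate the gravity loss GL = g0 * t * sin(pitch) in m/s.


GL = 9.81 * 264 * sin(74 deg) = 2490 m/s

2490 m/s


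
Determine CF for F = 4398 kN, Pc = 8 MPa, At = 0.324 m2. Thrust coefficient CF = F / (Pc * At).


CF = 4398000 / (8e6 * 0.324) = 1.7

1.7


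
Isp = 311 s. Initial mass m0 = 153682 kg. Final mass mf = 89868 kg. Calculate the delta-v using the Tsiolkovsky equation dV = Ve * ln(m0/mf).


Ve = 311 * 9.81 = 3050.91 m/s
dV = 3050.91 * ln(153682/89868) = 1637 m/s

1637 m/s


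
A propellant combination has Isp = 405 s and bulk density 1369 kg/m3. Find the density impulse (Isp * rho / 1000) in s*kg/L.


rho*Isp = 405 * 1369 / 1000 = 554 s*kg/L

554 s*kg/L


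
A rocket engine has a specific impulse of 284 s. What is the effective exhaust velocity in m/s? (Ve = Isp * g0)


Ve = Isp * g0 = 284 * 9.81 = 2786.0 m/s

2786.0 m/s


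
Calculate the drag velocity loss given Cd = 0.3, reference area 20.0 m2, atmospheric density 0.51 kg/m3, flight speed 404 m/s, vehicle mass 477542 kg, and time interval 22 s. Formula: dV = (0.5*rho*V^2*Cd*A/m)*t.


D = 0.5 * 0.51 * 404^2 * 0.3 * 20.0 = 249720.48 N
a = 249720.48 / 477542 = 0.5229 m/s2
dV = 0.5229 * 22 = 11.5 m/s

11.5 m/s


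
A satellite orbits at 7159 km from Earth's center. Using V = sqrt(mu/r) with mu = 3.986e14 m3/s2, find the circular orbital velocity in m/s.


V = sqrt(3.986e14 / 7159000) = 7462 m/s

7462 m/s


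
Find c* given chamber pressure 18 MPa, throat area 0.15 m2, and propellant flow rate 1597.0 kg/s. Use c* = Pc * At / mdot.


c* = 18e6 * 0.15 / 1597.0 = 1691 m/s

1691 m/s


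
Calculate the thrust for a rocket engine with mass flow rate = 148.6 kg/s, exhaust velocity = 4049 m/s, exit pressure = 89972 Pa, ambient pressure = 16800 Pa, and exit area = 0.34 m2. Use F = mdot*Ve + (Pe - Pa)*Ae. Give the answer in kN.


F = 148.6 * 4049 + (89972 - 16800) * 0.34 = 626560.0 N = 626.6 kN

626.6 kN


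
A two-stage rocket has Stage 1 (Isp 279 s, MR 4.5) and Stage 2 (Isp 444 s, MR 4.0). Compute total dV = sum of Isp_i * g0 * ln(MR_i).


dV1 = 279 * 9.81 * ln(4.5) = 4116.6 m/s
dV2 = 444 * 9.81 * ln(4.0) = 6038.2 m/s
Total dV = 4116.6 + 6038.2 = 10154.8 m/s ~ 10155 m/s

10155 m/s


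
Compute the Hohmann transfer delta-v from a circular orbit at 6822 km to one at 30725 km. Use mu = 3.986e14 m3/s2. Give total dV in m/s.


V1 = sqrt(mu/r1) = 7643.86 m/s
dV1 = V1*(sqrt(2*r2/(r1+r2)) - 1) = 2134.95 m/s
V2 = sqrt(mu/r2) = 3601.83 m/s
dV2 = V2*(1 - sqrt(2*r1/(r1+r2))) = 1430.6 m/s
Total dV = 3566 m/s

3566 m/s


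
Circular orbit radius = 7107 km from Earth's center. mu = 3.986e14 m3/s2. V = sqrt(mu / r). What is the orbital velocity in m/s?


V = sqrt(3.986e14 / 7107000) = 7489 m/s

7489 m/s


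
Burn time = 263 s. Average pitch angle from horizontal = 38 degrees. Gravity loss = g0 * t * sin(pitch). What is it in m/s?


GL = 9.81 * 263 * sin(38 deg) = 1588 m/s

1588 m/s


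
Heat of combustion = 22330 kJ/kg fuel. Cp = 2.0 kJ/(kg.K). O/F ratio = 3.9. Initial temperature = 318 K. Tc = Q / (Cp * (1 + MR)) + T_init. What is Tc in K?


Tc = 22330 / (2.0 * (1 + 3.9)) + 318 = 2597 K

2597 K


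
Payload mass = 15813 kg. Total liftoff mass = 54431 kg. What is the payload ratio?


PR = 15813 / 54431 = 0.2905

0.2905


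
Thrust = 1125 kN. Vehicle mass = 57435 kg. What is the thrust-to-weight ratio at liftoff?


TWR = 1125000 / (57435 * 9.81) = 2.0

2.0


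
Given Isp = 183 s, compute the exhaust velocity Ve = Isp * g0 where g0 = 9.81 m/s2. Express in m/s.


Ve = Isp * g0 = 183 * 9.81 = 1795.2 m/s

1795.2 m/s


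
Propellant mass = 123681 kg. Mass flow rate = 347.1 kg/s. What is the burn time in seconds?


tb = 123681 / 347.1 = 356.3 s

356.3 s


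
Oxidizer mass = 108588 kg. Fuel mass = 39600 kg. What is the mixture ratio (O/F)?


MR = 108588 / 39600 = 2.74

2.74


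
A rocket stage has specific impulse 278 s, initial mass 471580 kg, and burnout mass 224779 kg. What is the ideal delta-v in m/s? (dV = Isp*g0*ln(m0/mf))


Ve = 278 * 9.81 = 2727.18 m/s
dV = 2727.18 * ln(471580/224779) = 2021 m/s

2021 m/s


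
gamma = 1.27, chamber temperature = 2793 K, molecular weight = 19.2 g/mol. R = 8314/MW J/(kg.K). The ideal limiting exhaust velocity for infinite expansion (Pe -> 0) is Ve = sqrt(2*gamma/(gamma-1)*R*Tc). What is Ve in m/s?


R = 8314 / 19.2 = 433.02 J/(kg.K)
Ve = sqrt(2 * 1.27 / (1.27 - 1) * 433.02 * 2793) = 3373 m/s

3373 m/s


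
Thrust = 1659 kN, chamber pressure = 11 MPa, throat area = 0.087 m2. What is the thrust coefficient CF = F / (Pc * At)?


CF = 1659000 / (11e6 * 0.087) = 1.73

1.73


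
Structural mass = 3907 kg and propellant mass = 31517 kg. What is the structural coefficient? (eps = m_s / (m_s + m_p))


eps = 3907 / (3907 + 31517) = 0.1103

0.1103


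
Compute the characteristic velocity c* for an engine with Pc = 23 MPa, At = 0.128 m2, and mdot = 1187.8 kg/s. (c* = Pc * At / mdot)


c* = 23e6 * 0.128 / 1187.8 = 2479 m/s

2479 m/s


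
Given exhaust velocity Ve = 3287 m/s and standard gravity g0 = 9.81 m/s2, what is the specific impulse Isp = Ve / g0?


Isp = Ve / g0 = 3287 / 9.81 = 335.1 s

335.1 s


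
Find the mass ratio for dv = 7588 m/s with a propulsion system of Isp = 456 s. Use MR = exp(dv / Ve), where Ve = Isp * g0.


Ve = 456 * 9.81 = 4473.36 m/s
MR = exp(7588 / 4473.36) = 5.454

5.454


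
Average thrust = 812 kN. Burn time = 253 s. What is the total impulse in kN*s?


It = 812 * 253 = 205436 kN*s

205436 kN*s


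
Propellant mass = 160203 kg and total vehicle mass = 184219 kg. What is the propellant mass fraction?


PMF = 160203 / 184219 = 0.87

0.87


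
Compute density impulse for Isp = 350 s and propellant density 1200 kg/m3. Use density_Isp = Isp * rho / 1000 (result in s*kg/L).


rho*Isp = 350 * 1200 / 1000 = 420 s*kg/L

420 s*kg/L


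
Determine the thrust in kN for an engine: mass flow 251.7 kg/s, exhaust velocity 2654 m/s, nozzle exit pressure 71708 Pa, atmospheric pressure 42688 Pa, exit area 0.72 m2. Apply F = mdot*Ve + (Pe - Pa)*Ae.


F = 251.7 * 2654 + (71708 - 42688) * 0.72 = 688906.0 N = 688.9 kN

688.9 kN


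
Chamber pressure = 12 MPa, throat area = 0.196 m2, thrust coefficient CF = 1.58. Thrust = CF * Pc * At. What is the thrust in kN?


F = 1.58 * 12e6 * 0.196 = 3.7162e+06 N = 3716.2 kN

3716.2 kN


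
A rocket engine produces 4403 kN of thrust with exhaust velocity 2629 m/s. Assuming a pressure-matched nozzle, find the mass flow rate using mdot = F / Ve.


mdot = F / Ve = 4403000 / 2629 = 1674.8 kg/s

1674.8 kg/s


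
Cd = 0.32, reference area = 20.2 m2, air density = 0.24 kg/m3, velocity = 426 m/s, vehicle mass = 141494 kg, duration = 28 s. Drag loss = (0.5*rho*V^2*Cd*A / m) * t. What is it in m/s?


D = 0.5 * 0.24 * 426^2 * 0.32 * 20.2 = 140767.3 N
a = 140767.3 / 141494 = 0.9949 m/s2
dV = 0.9949 * 28 = 27.9 m/s

27.9 m/s


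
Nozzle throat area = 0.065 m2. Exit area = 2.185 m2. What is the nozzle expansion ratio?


AR = 2.185 / 0.065 = 33.6

33.6


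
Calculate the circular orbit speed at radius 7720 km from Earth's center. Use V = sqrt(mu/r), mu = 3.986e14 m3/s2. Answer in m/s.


V = sqrt(3.986e14 / 7720000) = 7186 m/s

7186 m/s


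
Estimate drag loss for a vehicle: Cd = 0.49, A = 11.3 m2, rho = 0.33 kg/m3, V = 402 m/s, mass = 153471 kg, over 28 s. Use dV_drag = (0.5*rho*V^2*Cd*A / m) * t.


D = 0.5 * 0.33 * 402^2 * 0.49 * 11.3 = 147642.22 N
a = 147642.22 / 153471 = 0.962 m/s2
dV = 0.962 * 28 = 26.9 m/s

26.9 m/s


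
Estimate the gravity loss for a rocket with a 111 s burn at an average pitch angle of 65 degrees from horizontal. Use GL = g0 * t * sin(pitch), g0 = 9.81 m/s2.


GL = 9.81 * 111 * sin(65 deg) = 987 m/s

987 m/s


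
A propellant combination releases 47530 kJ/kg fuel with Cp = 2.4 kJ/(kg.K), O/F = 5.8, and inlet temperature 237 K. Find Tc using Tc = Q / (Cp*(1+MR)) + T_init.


Tc = 47530 / (2.4 * (1 + 5.8)) + 237 = 3149 K

3149 K


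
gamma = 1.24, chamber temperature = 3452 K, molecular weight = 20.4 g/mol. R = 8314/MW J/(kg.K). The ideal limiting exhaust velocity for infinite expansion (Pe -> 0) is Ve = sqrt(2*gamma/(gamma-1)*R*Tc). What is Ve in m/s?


R = 8314 / 20.4 = 407.55 J/(kg.K)
Ve = sqrt(2 * 1.24 / (1.24 - 1) * 407.55 * 3452) = 3813 m/s

3813 m/s


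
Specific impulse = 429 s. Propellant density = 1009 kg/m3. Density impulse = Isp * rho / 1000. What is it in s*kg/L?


rho*Isp = 429 * 1009 / 1000 = 433 s*kg/L

433 s*kg/L


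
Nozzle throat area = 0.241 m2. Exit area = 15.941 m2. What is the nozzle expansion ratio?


AR = 15.941 / 0.241 = 66.1

66.1


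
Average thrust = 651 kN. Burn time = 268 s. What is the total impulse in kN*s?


It = 651 * 268 = 174468 kN*s

174468 kN*s


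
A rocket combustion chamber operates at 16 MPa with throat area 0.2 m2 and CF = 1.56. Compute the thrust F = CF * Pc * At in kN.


F = 1.56 * 16e6 * 0.2 = 4.9920e+06 N = 4992.0 kN

4992.0 kN


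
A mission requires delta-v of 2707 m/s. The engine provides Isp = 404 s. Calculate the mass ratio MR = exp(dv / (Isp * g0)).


Ve = 404 * 9.81 = 3963.24 m/s
MR = exp(2707 / 3963.24) = 1.98

1.98


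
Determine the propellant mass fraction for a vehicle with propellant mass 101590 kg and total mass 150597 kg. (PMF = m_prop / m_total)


PMF = 101590 / 150597 = 0.675

0.675


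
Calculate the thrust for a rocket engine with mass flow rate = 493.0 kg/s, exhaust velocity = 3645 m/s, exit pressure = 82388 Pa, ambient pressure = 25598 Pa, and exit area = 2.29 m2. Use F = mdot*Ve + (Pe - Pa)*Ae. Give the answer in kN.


F = 493.0 * 3645 + (82388 - 25598) * 2.29 = 1.9270e+06 N = 1927.0 kN

1927.0 kN


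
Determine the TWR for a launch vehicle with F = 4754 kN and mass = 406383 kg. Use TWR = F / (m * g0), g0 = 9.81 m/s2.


TWR = 4754000 / (406383 * 9.81) = 1.19

1.19


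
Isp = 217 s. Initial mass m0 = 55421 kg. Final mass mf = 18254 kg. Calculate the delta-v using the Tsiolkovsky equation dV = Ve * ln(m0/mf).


Ve = 217 * 9.81 = 2128.77 m/s
dV = 2128.77 * ln(55421/18254) = 2364 m/s

2364 m/s


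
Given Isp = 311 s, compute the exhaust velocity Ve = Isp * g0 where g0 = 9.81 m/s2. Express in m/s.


Ve = Isp * g0 = 311 * 9.81 = 3050.9 m/s

3050.9 m/s


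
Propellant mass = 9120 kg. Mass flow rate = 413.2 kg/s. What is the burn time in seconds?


tb = 9120 / 413.2 = 22.1 s

22.1 s


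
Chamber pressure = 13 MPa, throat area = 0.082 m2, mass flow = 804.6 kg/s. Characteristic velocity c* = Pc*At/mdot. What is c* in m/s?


c* = 13e6 * 0.082 / 804.6 = 1325 m/s

1325 m/s


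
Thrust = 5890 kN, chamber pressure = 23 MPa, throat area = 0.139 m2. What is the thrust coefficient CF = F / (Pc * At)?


CF = 5890000 / (23e6 * 0.139) = 1.84

1.84


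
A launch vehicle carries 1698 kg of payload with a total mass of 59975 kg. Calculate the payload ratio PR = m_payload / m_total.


PR = 1698 / 59975 = 0.0283

0.0283


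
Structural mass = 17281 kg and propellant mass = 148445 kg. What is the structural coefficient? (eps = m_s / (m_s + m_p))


eps = 17281 / (17281 + 148445) = 0.1043

0.1043


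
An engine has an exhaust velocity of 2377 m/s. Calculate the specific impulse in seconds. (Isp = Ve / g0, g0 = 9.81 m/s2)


Isp = Ve / g0 = 2377 / 9.81 = 242.3 s

242.3 s


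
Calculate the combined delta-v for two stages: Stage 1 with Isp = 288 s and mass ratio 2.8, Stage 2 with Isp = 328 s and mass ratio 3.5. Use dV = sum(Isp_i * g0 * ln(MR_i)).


dV1 = 288 * 9.81 * ln(2.8) = 2909.0 m/s
dV2 = 328 * 9.81 * ln(3.5) = 4031.0 m/s
Total dV = 2909.0 + 4031.0 = 6940.0 m/s ~ 6940 m/s

6940 m/s


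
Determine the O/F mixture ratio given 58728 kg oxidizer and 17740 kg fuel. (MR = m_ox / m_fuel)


MR = 58728 / 17740 = 3.31

3.31


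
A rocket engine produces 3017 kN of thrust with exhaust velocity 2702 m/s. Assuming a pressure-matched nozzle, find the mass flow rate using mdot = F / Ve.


mdot = F / Ve = 3017000 / 2702 = 1116.6 kg/s

1116.6 kg/s


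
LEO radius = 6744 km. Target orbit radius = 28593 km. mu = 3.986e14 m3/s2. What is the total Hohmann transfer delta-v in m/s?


V1 = sqrt(mu/r1) = 7687.94 m/s
dV1 = V1*(sqrt(2*r2/(r1+r2)) - 1) = 2092.09 m/s
V2 = sqrt(mu/r2) = 3733.69 m/s
dV2 = V2*(1 - sqrt(2*r1/(r1+r2))) = 1426.96 m/s
Total dV = 3519 m/s

3519 m/s


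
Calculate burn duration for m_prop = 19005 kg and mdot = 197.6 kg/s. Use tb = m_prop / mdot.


tb = 19005 / 197.6 = 96.2 s

96.2 s


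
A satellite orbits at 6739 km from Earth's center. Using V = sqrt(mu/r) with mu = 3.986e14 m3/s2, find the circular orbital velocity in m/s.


V = sqrt(3.986e14 / 6739000) = 7691 m/s

7691 m/s


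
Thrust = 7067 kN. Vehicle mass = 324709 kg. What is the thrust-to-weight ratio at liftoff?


TWR = 7067000 / (324709 * 9.81) = 2.22

2.22


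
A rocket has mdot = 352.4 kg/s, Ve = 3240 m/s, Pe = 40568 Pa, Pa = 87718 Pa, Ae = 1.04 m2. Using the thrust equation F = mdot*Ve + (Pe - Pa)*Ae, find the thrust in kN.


F = 352.4 * 3240 + (40568 - 87718) * 1.04 = 1.0927e+06 N = 1092.7 kN

1092.7 kN


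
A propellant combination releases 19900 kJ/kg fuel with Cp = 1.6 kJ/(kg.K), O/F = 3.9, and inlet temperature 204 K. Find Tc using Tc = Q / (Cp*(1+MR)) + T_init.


Tc = 19900 / (1.6 * (1 + 3.9)) + 204 = 2742 K

2742 K


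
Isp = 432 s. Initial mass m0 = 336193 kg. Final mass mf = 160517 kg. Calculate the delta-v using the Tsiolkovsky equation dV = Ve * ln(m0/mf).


Ve = 432 * 9.81 = 4237.92 m/s
dV = 4237.92 * ln(336193/160517) = 3133 m/s

3133 m/s


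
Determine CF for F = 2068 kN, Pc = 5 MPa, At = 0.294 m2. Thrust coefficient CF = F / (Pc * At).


CF = 2068000 / (5e6 * 0.294) = 1.41

1.41


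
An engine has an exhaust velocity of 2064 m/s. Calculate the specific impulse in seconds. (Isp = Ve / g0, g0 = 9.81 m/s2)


Isp = Ve / g0 = 2064 / 9.81 = 210.4 s

210.4 s


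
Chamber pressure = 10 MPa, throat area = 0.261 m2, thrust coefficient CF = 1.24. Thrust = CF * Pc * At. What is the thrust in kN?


F = 1.24 * 10e6 * 0.261 = 3.2364e+06 N = 3236.4 kN

3236.4 kN


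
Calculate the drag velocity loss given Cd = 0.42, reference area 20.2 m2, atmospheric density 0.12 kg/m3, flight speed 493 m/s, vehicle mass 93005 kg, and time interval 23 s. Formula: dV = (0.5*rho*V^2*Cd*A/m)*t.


D = 0.5 * 0.12 * 493^2 * 0.42 * 20.2 = 123721.66 N
a = 123721.66 / 93005 = 1.3303 m/s2
dV = 1.3303 * 23 = 30.6 m/s

30.6 m/s


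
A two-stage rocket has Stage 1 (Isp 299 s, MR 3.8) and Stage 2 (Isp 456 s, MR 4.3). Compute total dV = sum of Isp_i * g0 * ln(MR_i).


dV1 = 299 * 9.81 * ln(3.8) = 3915.8 m/s
dV2 = 456 * 9.81 * ln(4.3) = 6524.9 m/s
Total dV = 3915.8 + 6524.9 = 10440.7 m/s ~ 10441 m/s

10441 m/s


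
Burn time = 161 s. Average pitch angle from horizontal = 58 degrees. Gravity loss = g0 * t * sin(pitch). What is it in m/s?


GL = 9.81 * 161 * sin(58 deg) = 1339 m/s

1339 m/s


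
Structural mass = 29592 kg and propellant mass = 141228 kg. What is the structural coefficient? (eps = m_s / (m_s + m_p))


eps = 29592 / (29592 + 141228) = 0.1732

0.1732


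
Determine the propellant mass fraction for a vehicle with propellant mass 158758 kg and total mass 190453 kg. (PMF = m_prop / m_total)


PMF = 158758 / 190453 = 0.834

0.834


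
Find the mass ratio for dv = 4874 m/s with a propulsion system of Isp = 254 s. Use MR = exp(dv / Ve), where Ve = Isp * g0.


Ve = 254 * 9.81 = 2491.74 m/s
MR = exp(4874 / 2491.74) = 7.071

7.071


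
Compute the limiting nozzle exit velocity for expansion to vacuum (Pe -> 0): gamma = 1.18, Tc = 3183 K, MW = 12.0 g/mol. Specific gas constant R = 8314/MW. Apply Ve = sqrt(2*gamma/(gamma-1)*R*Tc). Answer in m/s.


R = 8314 / 12.0 = 692.83 J/(kg.K)
Ve = sqrt(2 * 1.18 / (1.18 - 1) * 692.83 * 3183) = 5377 m/s

5377 m/s


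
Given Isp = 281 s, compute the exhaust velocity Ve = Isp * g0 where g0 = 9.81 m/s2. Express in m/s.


Ve = Isp * g0 = 281 * 9.81 = 2756.6 m/s

2756.6 m/s


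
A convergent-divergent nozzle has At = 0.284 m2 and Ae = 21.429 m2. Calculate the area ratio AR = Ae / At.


AR = 21.429 / 0.284 = 75.5

75.5


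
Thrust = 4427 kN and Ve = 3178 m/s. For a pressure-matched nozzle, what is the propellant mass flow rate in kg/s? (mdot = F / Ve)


mdot = F / Ve = 4427000 / 3178 = 1393.0 kg/s

1393.0 kg/s


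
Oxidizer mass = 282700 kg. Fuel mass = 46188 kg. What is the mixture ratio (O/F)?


MR = 282700 / 46188 = 6.12

6.12


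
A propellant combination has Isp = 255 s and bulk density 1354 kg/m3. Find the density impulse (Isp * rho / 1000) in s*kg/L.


rho*Isp = 255 * 1354 / 1000 = 345 s*kg/L

345 s*kg/L


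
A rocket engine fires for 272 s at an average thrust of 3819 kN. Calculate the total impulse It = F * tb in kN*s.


It = 3819 * 272 = 1038768 kN*s

1038768 kN*s


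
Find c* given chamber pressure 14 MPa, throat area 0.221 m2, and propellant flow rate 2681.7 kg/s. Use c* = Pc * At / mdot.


c* = 14e6 * 0.221 / 2681.7 = 1154 m/s

1154 m/s


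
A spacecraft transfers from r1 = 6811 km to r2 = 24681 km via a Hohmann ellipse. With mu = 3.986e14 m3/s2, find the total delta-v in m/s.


V1 = sqrt(mu/r1) = 7650.03 m/s
dV1 = V1*(sqrt(2*r2/(r1+r2)) - 1) = 1927.63 m/s
V2 = sqrt(mu/r2) = 4018.72 m/s
dV2 = V2*(1 - sqrt(2*r1/(r1+r2))) = 1375.65 m/s
Total dV = 3303 m/s

3303 m/s


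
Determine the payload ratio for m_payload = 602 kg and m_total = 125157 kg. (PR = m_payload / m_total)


PR = 602 / 125157 = 0.0048

0.0048


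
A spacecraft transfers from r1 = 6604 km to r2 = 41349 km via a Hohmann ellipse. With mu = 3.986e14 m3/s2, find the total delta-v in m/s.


V1 = sqrt(mu/r1) = 7769.0 m/s
dV1 = V1*(sqrt(2*r2/(r1+r2)) - 1) = 2433.46 m/s
V2 = sqrt(mu/r2) = 3104.82 m/s
dV2 = V2*(1 - sqrt(2*r1/(r1+r2))) = 1475.35 m/s
Total dV = 3909 m/s

3909 m/s


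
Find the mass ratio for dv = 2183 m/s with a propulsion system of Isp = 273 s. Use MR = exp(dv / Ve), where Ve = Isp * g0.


Ve = 273 * 9.81 = 2678.13 m/s
MR = exp(2183 / 2678.13) = 2.259

2.259


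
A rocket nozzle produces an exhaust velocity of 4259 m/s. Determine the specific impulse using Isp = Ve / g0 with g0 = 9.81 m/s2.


Isp = Ve / g0 = 4259 / 9.81 = 434.1 s

434.1 s


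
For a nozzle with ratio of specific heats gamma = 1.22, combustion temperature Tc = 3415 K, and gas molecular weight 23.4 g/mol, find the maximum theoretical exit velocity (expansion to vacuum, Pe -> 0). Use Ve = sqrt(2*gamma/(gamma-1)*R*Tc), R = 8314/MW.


R = 8314 / 23.4 = 355.3 J/(kg.K)
Ve = sqrt(2 * 1.22 / (1.22 - 1) * 355.3 * 3415) = 3668 m/s

3668 m/s


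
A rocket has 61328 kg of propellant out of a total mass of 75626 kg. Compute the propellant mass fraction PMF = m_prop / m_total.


PMF = 61328 / 75626 = 0.811

0.811


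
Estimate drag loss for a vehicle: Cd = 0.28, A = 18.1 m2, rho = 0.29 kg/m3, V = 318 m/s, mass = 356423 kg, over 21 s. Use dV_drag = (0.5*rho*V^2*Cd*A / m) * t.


D = 0.5 * 0.29 * 318^2 * 0.28 * 18.1 = 74311.98 N
a = 74311.98 / 356423 = 0.2085 m/s2
dV = 0.2085 * 21 = 4.4 m/s

4.4 m/s


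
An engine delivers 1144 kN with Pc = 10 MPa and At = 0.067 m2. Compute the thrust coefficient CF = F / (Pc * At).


CF = 1144000 / (10e6 * 0.067) = 1.71

1.71


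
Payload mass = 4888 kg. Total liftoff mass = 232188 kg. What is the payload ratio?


PR = 4888 / 232188 = 0.0211

0.0211


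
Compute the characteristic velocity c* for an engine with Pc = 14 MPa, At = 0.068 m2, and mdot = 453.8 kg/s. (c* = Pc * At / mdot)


c* = 14e6 * 0.068 / 453.8 = 2098 m/s

2098 m/s


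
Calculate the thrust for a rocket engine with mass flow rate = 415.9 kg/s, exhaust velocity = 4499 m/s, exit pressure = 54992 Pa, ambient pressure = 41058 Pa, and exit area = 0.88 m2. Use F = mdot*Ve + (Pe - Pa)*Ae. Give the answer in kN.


F = 415.9 * 4499 + (54992 - 41058) * 0.88 = 1.8834e+06 N = 1883.4 kN

1883.4 kN


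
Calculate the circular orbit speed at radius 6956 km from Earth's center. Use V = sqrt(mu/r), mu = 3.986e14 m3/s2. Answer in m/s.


V = sqrt(3.986e14 / 6956000) = 7570 m/s

7570 m/s


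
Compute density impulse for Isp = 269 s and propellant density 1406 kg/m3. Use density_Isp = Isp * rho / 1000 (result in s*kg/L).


rho*Isp = 269 * 1406 / 1000 = 378 s*kg/L

378 s*kg/L


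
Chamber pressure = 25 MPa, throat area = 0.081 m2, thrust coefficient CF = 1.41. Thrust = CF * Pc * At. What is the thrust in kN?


F = 1.41 * 25e6 * 0.081 = 2.8552e+06 N = 2855.2 kN

2855.2 kN


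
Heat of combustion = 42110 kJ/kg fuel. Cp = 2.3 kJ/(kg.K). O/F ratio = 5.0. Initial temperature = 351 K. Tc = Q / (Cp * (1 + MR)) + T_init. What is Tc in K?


Tc = 42110 / (2.3 * (1 + 5.0)) + 351 = 3402 K

3402 K


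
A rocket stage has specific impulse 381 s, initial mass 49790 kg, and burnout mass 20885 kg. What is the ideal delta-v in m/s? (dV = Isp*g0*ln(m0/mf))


Ve = 381 * 9.81 = 3737.61 m/s
dV = 3737.61 * ln(49790/20885) = 3247 m/s

3247 m/s


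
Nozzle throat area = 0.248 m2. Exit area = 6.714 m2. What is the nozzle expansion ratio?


AR = 6.714 / 0.248 = 27.1

27.1


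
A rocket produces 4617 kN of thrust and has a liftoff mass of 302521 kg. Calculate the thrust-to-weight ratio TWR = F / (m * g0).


TWR = 4617000 / (302521 * 9.81) = 1.56

1.56


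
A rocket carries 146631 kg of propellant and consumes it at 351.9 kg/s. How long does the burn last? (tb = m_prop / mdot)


tb = 146631 / 351.9 = 416.7 s

416.7 s


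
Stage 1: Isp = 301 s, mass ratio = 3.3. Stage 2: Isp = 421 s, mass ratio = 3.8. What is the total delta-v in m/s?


dV1 = 301 * 9.81 * ln(3.3) = 3525.4 m/s
dV2 = 421 * 9.81 * ln(3.8) = 5513.6 m/s
Total dV = 3525.4 + 5513.6 = 9039.0 m/s ~ 9039 m/s

9039 m/s


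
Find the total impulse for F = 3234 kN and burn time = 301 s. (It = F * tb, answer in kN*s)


It = 3234 * 301 = 973434 kN*s

973434 kN*s


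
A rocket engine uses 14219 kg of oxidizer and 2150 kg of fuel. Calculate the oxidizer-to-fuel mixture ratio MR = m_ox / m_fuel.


MR = 14219 / 2150 = 6.61

6.61


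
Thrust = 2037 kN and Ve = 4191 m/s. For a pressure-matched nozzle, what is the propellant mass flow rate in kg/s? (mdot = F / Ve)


mdot = F / Ve = 2037000 / 4191 = 486.0 kg/s

486.0 kg/s


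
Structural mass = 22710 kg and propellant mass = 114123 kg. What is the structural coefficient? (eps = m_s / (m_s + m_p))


eps = 22710 / (22710 + 114123) = 0.166

0.166


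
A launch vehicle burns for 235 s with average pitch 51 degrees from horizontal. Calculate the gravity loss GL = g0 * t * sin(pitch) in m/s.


GL = 9.81 * 235 * sin(51 deg) = 1792 m/s

1792 m/s


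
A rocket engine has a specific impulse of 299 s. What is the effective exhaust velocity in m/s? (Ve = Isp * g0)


Ve = Isp * g0 = 299 * 9.81 = 2933.2 m/s

2933.2 m/s


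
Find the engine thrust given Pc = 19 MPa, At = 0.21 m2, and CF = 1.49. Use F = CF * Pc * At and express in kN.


F = 1.49 * 19e6 * 0.21 = 5.9451e+06 N = 5945.1 kN

5945.1 kN


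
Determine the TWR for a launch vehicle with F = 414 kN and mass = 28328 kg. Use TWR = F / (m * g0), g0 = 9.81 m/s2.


TWR = 414000 / (28328 * 9.81) = 1.49

1.49


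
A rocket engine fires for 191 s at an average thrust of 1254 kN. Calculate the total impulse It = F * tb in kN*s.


It = 1254 * 191 = 239514 kN*s

239514 kN*s


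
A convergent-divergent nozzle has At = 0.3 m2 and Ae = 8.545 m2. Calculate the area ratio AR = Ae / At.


AR = 8.545 / 0.3 = 28.5

28.5


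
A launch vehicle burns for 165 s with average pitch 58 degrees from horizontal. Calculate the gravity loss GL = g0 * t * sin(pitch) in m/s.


GL = 9.81 * 165 * sin(58 deg) = 1373 m/s

1373 m/s


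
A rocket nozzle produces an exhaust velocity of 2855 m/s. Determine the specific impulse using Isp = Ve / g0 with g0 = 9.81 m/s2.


Isp = Ve / g0 = 2855 / 9.81 = 291.0 s

291.0 s


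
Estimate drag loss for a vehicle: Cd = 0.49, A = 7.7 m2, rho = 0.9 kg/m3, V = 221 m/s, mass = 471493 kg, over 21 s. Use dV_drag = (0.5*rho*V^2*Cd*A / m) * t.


D = 0.5 * 0.9 * 221^2 * 0.49 * 7.7 = 82924.69 N
a = 82924.69 / 471493 = 0.1759 m/s2
dV = 0.1759 * 21 = 3.7 m/s

3.7 m/s


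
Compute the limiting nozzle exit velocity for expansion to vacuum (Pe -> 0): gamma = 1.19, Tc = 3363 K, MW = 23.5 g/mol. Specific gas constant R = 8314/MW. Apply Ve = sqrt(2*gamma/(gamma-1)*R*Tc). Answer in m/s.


R = 8314 / 23.5 = 353.79 J/(kg.K)
Ve = sqrt(2 * 1.19 / (1.19 - 1) * 353.79 * 3363) = 3861 m/s

3861 m/s


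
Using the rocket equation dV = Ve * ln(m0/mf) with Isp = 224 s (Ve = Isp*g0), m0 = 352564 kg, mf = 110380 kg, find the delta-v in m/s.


Ve = 224 * 9.81 = 2197.44 m/s
dV = 2197.44 * ln(352564/110380) = 2552 m/s

2552 m/s


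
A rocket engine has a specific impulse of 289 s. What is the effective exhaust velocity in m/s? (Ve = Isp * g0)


Ve = Isp * g0 = 289 * 9.81 = 2835.1 m/s

2835.1 m/s


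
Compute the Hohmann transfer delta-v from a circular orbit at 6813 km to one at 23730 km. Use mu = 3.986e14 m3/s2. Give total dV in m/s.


V1 = sqrt(mu/r1) = 7648.91 m/s
dV1 = V1*(sqrt(2*r2/(r1+r2)) - 1) = 1885.8 m/s
V2 = sqrt(mu/r2) = 4098.45 m/s
dV2 = V2*(1 - sqrt(2*r1/(r1+r2))) = 1360.99 m/s
Total dV = 3247 m/s

3247 m/s


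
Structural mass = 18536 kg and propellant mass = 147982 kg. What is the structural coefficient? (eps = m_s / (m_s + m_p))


eps = 18536 / (18536 + 147982) = 0.1113

0.1113


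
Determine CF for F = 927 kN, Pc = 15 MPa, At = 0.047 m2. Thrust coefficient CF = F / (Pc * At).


CF = 927000 / (15e6 * 0.047) = 1.31

1.31


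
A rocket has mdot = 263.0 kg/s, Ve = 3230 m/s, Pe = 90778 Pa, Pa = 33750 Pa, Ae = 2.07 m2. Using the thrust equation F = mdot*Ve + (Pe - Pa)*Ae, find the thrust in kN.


F = 263.0 * 3230 + (90778 - 33750) * 2.07 = 967538.0 N = 967.5 kN

967.5 kN


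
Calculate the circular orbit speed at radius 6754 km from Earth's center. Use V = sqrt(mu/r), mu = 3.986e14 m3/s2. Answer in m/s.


V = sqrt(3.986e14 / 6754000) = 7682 m/s

7682 m/s


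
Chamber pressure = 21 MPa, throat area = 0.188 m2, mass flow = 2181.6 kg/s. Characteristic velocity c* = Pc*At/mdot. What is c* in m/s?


c* = 21e6 * 0.188 / 2181.6 = 1810 m/s

1810 m/s


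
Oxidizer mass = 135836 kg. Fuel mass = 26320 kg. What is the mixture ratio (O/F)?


MR = 135836 / 26320 = 5.16

5.16


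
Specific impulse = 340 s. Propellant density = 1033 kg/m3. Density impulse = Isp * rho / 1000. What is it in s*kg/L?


rho*Isp = 340 * 1033 / 1000 = 351 s*kg/L

351 s*kg/L


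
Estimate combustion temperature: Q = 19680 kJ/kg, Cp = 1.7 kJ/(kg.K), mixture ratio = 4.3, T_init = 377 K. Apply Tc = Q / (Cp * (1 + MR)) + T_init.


Tc = 19680 / (1.7 * (1 + 4.3)) + 377 = 2561 K

2561 K


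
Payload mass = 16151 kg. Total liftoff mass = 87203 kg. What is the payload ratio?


PR = 16151 / 87203 = 0.1852

0.1852


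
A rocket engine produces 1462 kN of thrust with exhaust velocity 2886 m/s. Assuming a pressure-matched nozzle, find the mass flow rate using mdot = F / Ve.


mdot = F / Ve = 1462000 / 2886 = 506.6 kg/s

506.6 kg/s


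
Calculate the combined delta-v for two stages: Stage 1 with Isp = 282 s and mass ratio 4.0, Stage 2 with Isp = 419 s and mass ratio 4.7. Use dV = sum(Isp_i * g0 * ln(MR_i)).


dV1 = 282 * 9.81 * ln(4.0) = 3835.1 m/s
dV2 = 419 * 9.81 * ln(4.7) = 6361.1 m/s
Total dV = 3835.1 + 6361.1 = 10196.2 m/s ~ 10196 m/s

10196 m/s


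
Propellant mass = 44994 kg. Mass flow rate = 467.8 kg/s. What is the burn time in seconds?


tb = 44994 / 467.8 = 96.2 s

96.2 s


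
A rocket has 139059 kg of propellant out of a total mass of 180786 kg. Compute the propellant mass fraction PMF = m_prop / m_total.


PMF = 139059 / 180786 = 0.769

0.769


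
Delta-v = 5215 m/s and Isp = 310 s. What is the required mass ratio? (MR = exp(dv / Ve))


Ve = 310 * 9.81 = 3041.1 m/s
MR = exp(5215 / 3041.1) = 5.556

5.556


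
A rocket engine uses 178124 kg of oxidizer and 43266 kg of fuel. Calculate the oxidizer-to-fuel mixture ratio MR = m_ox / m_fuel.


MR = 178124 / 43266 = 4.12

4.12


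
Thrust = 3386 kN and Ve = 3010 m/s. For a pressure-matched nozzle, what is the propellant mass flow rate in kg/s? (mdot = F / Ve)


mdot = F / Ve = 3386000 / 3010 = 1124.9 kg/s

1124.9 kg/s


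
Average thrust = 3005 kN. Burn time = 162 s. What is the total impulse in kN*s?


It = 3005 * 162 = 486810 kN*s

486810 kN*s


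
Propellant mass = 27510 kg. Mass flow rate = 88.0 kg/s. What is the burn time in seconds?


tb = 27510 / 88.0 = 312.6 s

312.6 s


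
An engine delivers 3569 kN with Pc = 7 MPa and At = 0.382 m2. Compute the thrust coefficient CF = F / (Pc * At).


CF = 3569000 / (7e6 * 0.382) = 1.33

1.33


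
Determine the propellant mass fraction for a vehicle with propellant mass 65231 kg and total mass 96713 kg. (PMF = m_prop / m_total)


PMF = 65231 / 96713 = 0.674

0.674


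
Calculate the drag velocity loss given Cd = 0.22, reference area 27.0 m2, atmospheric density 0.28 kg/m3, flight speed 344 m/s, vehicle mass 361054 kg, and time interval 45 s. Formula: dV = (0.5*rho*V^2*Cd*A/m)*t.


D = 0.5 * 0.28 * 344^2 * 0.22 * 27.0 = 98408.22 N
a = 98408.22 / 361054 = 0.2726 m/s2
dV = 0.2726 * 45 = 12.3 m/s

12.3 m/s


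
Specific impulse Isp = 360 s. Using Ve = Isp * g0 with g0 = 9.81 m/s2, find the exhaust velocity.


Ve = Isp * g0 = 360 * 9.81 = 3531.6 m/s

3531.6 m/s


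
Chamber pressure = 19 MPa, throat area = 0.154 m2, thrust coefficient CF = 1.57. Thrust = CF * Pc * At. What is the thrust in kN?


F = 1.57 * 19e6 * 0.154 = 4.5938e+06 N = 4593.8 kN

4593.8 kN


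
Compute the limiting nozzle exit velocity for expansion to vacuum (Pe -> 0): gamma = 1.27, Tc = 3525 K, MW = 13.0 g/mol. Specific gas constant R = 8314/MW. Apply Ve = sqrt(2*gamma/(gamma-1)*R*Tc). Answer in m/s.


R = 8314 / 13.0 = 639.54 J/(kg.K)
Ve = sqrt(2 * 1.27 / (1.27 - 1) * 639.54 * 3525) = 4605 m/s

4605 m/s


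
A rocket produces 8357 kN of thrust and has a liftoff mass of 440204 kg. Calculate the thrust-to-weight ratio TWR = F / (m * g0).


TWR = 8357000 / (440204 * 9.81) = 1.94

1.94


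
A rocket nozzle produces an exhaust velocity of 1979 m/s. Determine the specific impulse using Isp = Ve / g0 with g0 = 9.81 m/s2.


Isp = Ve / g0 = 1979 / 9.81 = 201.7 s

201.7 s


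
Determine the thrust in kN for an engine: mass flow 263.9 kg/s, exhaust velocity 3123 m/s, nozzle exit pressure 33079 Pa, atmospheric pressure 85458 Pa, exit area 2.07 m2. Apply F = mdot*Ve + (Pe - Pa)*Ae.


F = 263.9 * 3123 + (33079 - 85458) * 2.07 = 715735.0 N = 715.7 kN

715.7 kN


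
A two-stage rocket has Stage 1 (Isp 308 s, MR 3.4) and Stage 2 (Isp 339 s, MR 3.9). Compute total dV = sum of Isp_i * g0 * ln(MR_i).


dV1 = 308 * 9.81 * ln(3.4) = 3697.6 m/s
dV2 = 339 * 9.81 * ln(3.9) = 4526.1 m/s
Total dV = 3697.6 + 4526.1 = 8223.7 m/s ~ 8224 m/s

8224 m/s


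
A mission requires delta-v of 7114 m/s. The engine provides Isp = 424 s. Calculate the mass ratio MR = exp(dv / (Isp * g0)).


Ve = 424 * 9.81 = 4159.44 m/s
MR = exp(7114 / 4159.44) = 5.531

5.531


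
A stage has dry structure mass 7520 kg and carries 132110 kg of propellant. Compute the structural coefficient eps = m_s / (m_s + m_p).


eps = 7520 / (7520 + 132110) = 0.0539

0.0539


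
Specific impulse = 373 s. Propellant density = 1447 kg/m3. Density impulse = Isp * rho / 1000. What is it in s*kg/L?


rho*Isp = 373 * 1447 / 1000 = 540 s*kg/L

540 s*kg/L


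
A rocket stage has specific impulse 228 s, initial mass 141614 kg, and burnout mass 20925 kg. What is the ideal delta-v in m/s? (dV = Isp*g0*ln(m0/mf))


Ve = 228 * 9.81 = 2236.68 m/s
dV = 2236.68 * ln(141614/20925) = 4277 m/s

4277 m/s


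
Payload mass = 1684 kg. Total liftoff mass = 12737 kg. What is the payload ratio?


PR = 1684 / 12737 = 0.1322

0.1322


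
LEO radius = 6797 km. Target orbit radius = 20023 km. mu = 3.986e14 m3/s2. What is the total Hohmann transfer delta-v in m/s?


V1 = sqrt(mu/r1) = 7657.91 m/s
dV1 = V1*(sqrt(2*r2/(r1+r2)) - 1) = 1699.6 m/s
V2 = sqrt(mu/r2) = 4461.74 m/s
dV2 = V2*(1 - sqrt(2*r1/(r1+r2))) = 1285.24 m/s
Total dV = 2985 m/s

2985 m/s


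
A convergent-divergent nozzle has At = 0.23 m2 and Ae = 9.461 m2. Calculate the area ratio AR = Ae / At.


AR = 9.461 / 0.23 = 41.1

41.1


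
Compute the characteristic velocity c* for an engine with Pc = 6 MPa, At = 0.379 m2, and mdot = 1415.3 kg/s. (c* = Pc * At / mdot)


c* = 6e6 * 0.379 / 1415.3 = 1607 m/s

1607 m/s


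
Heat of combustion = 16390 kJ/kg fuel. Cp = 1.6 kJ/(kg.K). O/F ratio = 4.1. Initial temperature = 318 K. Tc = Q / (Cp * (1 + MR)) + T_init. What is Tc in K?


Tc = 16390 / (1.6 * (1 + 4.1)) + 318 = 2327 K

2327 K


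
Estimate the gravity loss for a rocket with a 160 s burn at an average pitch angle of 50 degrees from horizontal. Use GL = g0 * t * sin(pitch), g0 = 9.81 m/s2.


GL = 9.81 * 160 * sin(50 deg) = 1202 m/s

1202 m/s


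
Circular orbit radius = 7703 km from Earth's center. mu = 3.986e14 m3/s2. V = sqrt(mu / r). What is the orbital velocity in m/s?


V = sqrt(3.986e14 / 7703000) = 7193 m/s

7193 m/s


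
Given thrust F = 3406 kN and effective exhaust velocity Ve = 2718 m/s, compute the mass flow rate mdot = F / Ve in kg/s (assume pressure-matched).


mdot = F / Ve = 3406000 / 2718 = 1253.1 kg/s

1253.1 kg/s


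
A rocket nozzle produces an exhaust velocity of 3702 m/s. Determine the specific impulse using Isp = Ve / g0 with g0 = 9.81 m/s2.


Isp = Ve / g0 = 3702 / 9.81 = 377.4 s

377.4 s


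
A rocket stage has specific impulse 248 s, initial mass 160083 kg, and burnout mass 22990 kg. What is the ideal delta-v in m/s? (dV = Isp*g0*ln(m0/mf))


Ve = 248 * 9.81 = 2432.88 m/s
dV = 2432.88 * ln(160083/22990) = 4721 m/s

4721 m/s


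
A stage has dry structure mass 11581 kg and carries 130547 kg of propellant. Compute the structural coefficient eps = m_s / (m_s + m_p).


eps = 11581 / (11581 + 130547) = 0.0815

0.0815


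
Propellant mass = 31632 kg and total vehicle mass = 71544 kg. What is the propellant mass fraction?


PMF = 31632 / 71544 = 0.442

0.442


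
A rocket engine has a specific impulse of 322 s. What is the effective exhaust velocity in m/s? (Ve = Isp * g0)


Ve = Isp * g0 = 322 * 9.81 = 3158.8 m/s

3158.8 m/s


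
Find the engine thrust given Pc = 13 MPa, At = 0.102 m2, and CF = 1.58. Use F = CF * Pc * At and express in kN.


F = 1.58 * 13e6 * 0.102 = 2.0951e+06 N = 2095.1 kN

2095.1 kN


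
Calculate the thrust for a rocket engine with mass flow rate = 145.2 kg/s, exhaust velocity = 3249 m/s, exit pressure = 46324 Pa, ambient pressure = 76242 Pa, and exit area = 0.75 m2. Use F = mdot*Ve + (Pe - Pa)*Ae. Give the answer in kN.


F = 145.2 * 3249 + (46324 - 76242) * 0.75 = 449316.0 N = 449.3 kN

449.3 kN


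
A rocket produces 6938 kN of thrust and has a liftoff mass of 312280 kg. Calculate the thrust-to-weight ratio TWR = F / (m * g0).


TWR = 6938000 / (312280 * 9.81) = 2.26

2.26


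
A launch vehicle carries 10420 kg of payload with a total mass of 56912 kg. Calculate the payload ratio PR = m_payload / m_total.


PR = 10420 / 56912 = 0.1831

0.1831


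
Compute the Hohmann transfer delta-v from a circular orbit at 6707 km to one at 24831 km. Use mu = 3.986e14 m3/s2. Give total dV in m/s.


V1 = sqrt(mu/r1) = 7709.11 m/s
dV1 = V1*(sqrt(2*r2/(r1+r2)) - 1) = 1964.74 m/s
V2 = sqrt(mu/r2) = 4006.56 m/s
dV2 = V2*(1 - sqrt(2*r1/(r1+r2))) = 1393.59 m/s
Total dV = 3358 m/s

3358 m/s


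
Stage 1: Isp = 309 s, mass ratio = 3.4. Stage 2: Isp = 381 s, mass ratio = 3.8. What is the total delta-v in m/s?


dV1 = 309 * 9.81 * ln(3.4) = 3709.6 m/s
dV2 = 381 * 9.81 * ln(3.8) = 4989.7 m/s
Total dV = 3709.6 + 4989.7 = 8699.3 m/s ~ 8699 m/s

8699 m/s


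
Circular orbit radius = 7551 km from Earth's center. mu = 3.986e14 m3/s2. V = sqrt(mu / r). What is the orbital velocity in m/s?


V = sqrt(3.986e14 / 7551000) = 7266 m/s

7266 m/s


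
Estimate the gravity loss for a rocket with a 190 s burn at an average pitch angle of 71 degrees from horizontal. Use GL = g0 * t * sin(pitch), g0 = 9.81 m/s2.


GL = 9.81 * 190 * sin(71 deg) = 1762 m/s

1762 m/s


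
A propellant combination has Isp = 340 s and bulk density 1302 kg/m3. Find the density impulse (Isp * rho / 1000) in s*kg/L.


rho*Isp = 340 * 1302 / 1000 = 443 s*kg/L

443 s*kg/L


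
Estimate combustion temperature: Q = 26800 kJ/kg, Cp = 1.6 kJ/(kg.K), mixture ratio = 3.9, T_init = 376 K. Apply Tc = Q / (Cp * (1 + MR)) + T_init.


Tc = 26800 / (1.6 * (1 + 3.9)) + 376 = 3794 K

3794 K


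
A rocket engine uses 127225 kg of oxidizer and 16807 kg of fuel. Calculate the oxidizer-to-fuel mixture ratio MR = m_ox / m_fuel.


MR = 127225 / 16807 = 7.57

7.57


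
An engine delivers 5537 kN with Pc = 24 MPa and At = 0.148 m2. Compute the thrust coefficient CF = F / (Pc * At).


CF = 5537000 / (24e6 * 0.148) = 1.56

1.56


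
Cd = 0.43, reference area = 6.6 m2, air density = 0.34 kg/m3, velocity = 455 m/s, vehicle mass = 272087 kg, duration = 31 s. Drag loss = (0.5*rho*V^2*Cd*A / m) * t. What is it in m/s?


D = 0.5 * 0.34 * 455^2 * 0.43 * 6.6 = 99881.28 N
a = 99881.28 / 272087 = 0.3671 m/s2
dV = 0.3671 * 31 = 11.4 m/s

11.4 m/s


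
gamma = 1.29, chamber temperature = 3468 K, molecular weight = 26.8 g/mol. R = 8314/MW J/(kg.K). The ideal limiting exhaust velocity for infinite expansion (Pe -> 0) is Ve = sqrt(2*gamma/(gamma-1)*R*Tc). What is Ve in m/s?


R = 8314 / 26.8 = 310.22 J/(kg.K)
Ve = sqrt(2 * 1.29 / (1.29 - 1) * 310.22 * 3468) = 3094 m/s

3094 m/s


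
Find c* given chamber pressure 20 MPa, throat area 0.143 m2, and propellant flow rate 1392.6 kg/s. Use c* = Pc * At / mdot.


c* = 20e6 * 0.143 / 1392.6 = 2054 m/s

2054 m/s


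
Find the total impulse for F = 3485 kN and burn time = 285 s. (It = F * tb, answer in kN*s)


It = 3485 * 285 = 993225 kN*s

993225 kN*s


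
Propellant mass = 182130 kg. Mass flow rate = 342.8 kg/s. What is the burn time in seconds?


tb = 182130 / 342.8 = 531.3 s

531.3 s


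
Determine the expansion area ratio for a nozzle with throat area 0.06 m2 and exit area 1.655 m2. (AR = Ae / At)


AR = 1.655 / 0.06 = 27.6

27.6


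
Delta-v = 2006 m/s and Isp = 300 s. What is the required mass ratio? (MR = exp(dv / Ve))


Ve = 300 * 9.81 = 2943.0 m/s
MR = exp(2006 / 2943.0) = 1.977

1.977


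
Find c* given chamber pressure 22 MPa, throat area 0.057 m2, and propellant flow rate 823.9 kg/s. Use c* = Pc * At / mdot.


c* = 22e6 * 0.057 / 823.9 = 1522 m/s

1522 m/s


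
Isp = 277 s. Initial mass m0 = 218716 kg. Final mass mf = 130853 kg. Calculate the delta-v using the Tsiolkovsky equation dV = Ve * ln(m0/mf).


Ve = 277 * 9.81 = 2717.37 m/s
dV = 2717.37 * ln(218716/130853) = 1396 m/s

1396 m/s


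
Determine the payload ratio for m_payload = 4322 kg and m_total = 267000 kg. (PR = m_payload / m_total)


PR = 4322 / 267000 = 0.0162

0.0162
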